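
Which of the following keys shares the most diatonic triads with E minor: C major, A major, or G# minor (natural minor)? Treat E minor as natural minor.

C major

Triads of E minor (natural minor): Em (i), F#dim (ii°), G (III), Am (iv), Bm (v), C (VI), D (VII).
C major shares 4: Em, G, Am, C.
A major shares 2: Bm, D.
G# minor (natural minor) shares 0: none.
The most common triads (4) are shared with C major.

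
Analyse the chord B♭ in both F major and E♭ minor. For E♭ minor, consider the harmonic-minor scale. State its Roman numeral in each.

The scale of F major is F G A B♭ C D E; B♭ is degree 4, and the triad built there (B♭-D-F) is major, so it is IV.
The scale of E♭ minor (harmonic minor) is E♭ F G♭ A♭ B♭ C♭ D; B♭ is degree 5, and the triad built there (B♭-D-F) is major, so it is V.

IV in F major; V in E♭ minor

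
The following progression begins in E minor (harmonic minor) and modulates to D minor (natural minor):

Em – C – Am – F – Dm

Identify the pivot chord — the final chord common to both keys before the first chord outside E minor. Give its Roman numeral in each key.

Am — iv in E minor, v in D minor

Chords diatonic to E minor: Em, F#dim, Gaug, Am, B, C, D#dim.
Reading the progression, the first chord not in that set is F, so the modulation leaves E minor there.
The chord immediately before F is Am, which is diatonic to both keys: iv in E minor and v in D minor.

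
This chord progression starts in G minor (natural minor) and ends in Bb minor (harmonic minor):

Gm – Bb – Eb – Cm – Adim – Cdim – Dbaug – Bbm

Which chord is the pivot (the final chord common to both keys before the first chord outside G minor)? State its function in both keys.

Adim — ii° in G minor, vii° in Bb minor

Chords diatonic to G minor: Gm, Adim, Bb, Cm, Dm, Eb, F.
Reading the progression, the first chord not in that set is Cdim, so the modulation leaves G minor there.
The chord immediately before Cdim is Adim, which is diatonic to both keys: ii° in G minor and vii° in Bb minor.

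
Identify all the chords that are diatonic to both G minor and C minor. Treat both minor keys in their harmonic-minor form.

Triads in G minor (harmonic minor): Gm (i), Adim (ii°), Bbaug (III+), Cm (iv), D (V), Eb (VI), F#dim (vii°).
Triads in C minor (harmonic minor): Cm (i), Ddim (ii°), Ebaug (III+), Fm (iv), G (V), Ab (VI), Bdim (vii°).
Shared triads with their functions: Cm (iv in G minor, i in C minor).

Cm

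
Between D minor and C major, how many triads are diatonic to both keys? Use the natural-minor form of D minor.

4

Diatonic triads of D minor (natural minor): Dm (i), Edim (ii°), F (III), Gm (iv), Am (v), Bb (VI), C (VII).
Diatonic triads of C major: C (I), Dm (ii), Em (iii), F (IV), G (V), Am (vi), Bdim (vii°).
Matching root and quality in both lists: Dm, F, Am, C.
That gives 4 common triads.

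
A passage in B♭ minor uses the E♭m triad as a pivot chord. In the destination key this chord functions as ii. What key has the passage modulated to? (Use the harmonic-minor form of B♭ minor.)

D♭ major

The numeral ii denotes a minor triad on scale degree 2. With E♭ on degree 2, the tonic of the new key is D♭.
Degree 2 carries a minor triad in major keys, so the destination is D♭ major.
Check: the diatonic triads of D♭ major are D♭ (I), E♭m (ii), Fm (iii), G♭ (IV), A♭ (V), B♭m (vi), Cdim (vii°) — E♭m is indeed ii.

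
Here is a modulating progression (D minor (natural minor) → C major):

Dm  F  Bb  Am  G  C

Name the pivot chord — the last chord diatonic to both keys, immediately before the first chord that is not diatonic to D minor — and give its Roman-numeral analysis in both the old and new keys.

Am — v in D minor, vi in C major

Chords diatonic to D minor: Dm, Edim, F, Gm, Am, Bb, C.
Reading the progression, the first chord not in that set is G, so the modulation leaves D minor there.
The chord immediately before G is Am, which is diatonic to both keys: v in D minor and vi in C major.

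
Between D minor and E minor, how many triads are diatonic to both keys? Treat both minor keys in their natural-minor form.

Diatonic triads of D minor (natural minor): Dm (i), Edim (ii°), F (III), Gm (iv), Am (v), Bb (VI), C (VII).
Diatonic triads of E minor (natural minor): Em (i), F#dim (ii°), G (III), Am (iv), Bm (v), C (VI), D (VII).
Matching root and quality in both lists: Am, C.
That gives 2 common triads.

2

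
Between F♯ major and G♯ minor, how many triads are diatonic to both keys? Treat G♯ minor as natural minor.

4

Diatonic triads of F♯ major: F♯ major (I), G♯ minor (ii), A♯ minor (iii), B major (IV), C♯ major (V), D♯ minor (vi), E♯ diminished (vii°).
Diatonic triads of G♯ minor (natural minor): G♯ minor (i), A♯ diminished (ii°), B major (III), C♯ minor (iv), D♯ minor (v), E major (VI), F♯ major (VII).
Matching root and quality in both lists: F♯ major, G♯ minor, B major, D♯ minor.
That gives 4 common triads.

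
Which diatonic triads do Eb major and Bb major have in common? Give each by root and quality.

Triads in Eb major: Eb (I), Fm (ii), Gm (iii), Ab (IV), Bb (V), Cm (vi), Ddim (vii°).
Triads in Bb major: Bb (I), Cm (ii), Dm (iii), Eb (IV), F (V), Gm (vi), Adim (vii°).
Shared triads with their functions: Eb (I in Eb major, IV in Bb major); Gm (iii in Eb major, vi in Bb major); Bb (V in Eb major, I in Bb major); Cm (vi in Eb major, ii in Bb major).

Eb, Gm, Bb, Cm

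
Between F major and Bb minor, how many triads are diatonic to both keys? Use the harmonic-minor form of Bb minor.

1

Diatonic triads of F major: F major (I), G minor (ii), A minor (iii), Bb major (IV), C major (V), D minor (vi), E diminished (vii°).
Diatonic triads of Bb minor (harmonic minor): Bb minor (i), C diminished (ii°), Db augmented (III+), Eb minor (iv), F major (V), Gb major (VI), A diminished (vii°).
Matching root and quality in both lists: F major.
That gives 1 common triad.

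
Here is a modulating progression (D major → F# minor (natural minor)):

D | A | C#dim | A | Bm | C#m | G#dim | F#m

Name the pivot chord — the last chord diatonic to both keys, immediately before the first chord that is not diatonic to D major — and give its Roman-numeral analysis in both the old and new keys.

Bm — vi in D major, iv in F# minor

Chords diatonic to D major: D, Em, F#m, G, A, Bm, C#dim.
Reading the progression, the first chord not in that set is C#m, so the modulation leaves D major there.
The chord immediately before C#m is Bm, which is diatonic to both keys: vi in D major and iv in F# minor.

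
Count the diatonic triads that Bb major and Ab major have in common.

Diatonic triads of Bb major: Bb (I), Cm (ii), Dm (iii), Eb (IV), F (V), Gm (vi), Adim (vii°).
Diatonic triads of Ab major: Ab (I), Bbm (ii), Cm (iii), Db (IV), Eb (V), Fm (vi), Gdim (vii°).
Matching root and quality in both lists: Cm, Eb.
That gives 2 common triads.

2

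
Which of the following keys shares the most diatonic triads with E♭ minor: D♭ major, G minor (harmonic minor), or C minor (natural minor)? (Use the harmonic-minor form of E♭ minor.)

C minor

Triads of E♭ minor (harmonic minor): E♭m (i), Fdim (ii°), G♭aug (III+), A♭m (iv), B♭ (V), C♭ (VI), Ddim (vii°).
D♭ major shares 1: E♭m.
G minor (harmonic minor) shares 0: none.
C minor (natural minor) shares 2: B♭, Ddim.
The most common triads (2) are shared with C minor.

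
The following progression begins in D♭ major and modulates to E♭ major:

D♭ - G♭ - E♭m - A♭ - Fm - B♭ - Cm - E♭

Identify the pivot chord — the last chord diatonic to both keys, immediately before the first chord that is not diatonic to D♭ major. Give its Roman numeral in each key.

Chords diatonic to D♭ major: D♭, E♭m, Fm, G♭, A♭, B♭m, Cdim.
Reading the progression, the first chord not in that set is B♭, so the modulation leaves D♭ major there.
The chord immediately before B♭ is Fm, which is diatonic to both keys: iii in D♭ major and ii in E♭ major.

Fm — iii in D♭ major, ii in E♭ major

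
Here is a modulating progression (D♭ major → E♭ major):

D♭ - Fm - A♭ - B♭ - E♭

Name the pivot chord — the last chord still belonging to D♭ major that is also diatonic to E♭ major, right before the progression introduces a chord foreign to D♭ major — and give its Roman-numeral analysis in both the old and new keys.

A♭ — V in D♭ major, IV in E♭ major

Chords diatonic to D♭ major: D♭, E♭m, Fm, G♭, A♭, B♭m, Cdim.
Reading the progression, the first chord not in that set is B♭, so the modulation leaves D♭ major there.
The chord immediately before B♭ is A♭, which is diatonic to both keys: V in D♭ major and IV in E♭ major.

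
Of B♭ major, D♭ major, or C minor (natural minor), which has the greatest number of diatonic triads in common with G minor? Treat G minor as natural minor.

Triads of G minor (natural minor): Gm (i), Adim (ii°), B♭ (III), Cm (iv), Dm (v), E♭ (VI), F (VII).
B♭ major shares 7: Gm, Adim, B♭, Cm, Dm, E♭, F.
D♭ major shares 0: none.
C minor (natural minor) shares 4: Gm, B♭, Cm, E♭.
The most common triads (7) are shared with B♭ major.

B♭ major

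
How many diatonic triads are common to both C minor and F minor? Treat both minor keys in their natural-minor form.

Diatonic triads of C minor (natural minor): C minor (i), D diminished (ii°), Eb major (III), F minor (iv), G minor (v), Ab major (VI), Bb major (VII).
Diatonic triads of F minor (natural minor): F minor (i), G diminished (ii°), Ab major (III), Bb minor (iv), C minor (v), Db major (VI), Eb major (VII).
Matching root and quality in both lists: C minor, Eb major, F minor, Ab major.
That gives 4 common triads.

4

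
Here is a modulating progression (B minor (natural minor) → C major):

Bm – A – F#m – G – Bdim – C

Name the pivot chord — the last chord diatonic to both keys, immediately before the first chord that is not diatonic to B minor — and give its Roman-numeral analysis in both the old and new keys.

Chords diatonic to B minor: Bm, C#dim, D, Em, F#m, G, A.
Reading the progression, the first chord not in that set is Bdim, so the modulation leaves B minor there.
The chord immediately before Bdim is G, which is diatonic to both keys: VI in B minor and V in C major.

G — VI in B minor, V in C major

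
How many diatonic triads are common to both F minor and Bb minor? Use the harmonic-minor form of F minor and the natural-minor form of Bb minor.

3

Diatonic triads of F minor (harmonic minor): F minor (i), G diminished (ii°), Ab augmented (III+), Bb minor (iv), C major (V), Db major (VI), E diminished (vii°).
Diatonic triads of Bb minor (natural minor): Bb minor (i), C diminished (ii°), Db major (III), Eb minor (iv), F minor (v), Gb major (VI), Ab major (VII).
Matching root and quality in both lists: F minor, Bb minor, Db major.
That gives 3 common triads.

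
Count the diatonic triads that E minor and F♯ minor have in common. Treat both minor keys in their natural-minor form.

Diatonic triads of E minor (natural minor): E minor (i), F♯ diminished (ii°), G major (III), A minor (iv), B minor (v), C major (VI), D major (VII).
Diatonic triads of F♯ minor (natural minor): F♯ minor (i), G♯ diminished (ii°), A major (III), B minor (iv), C♯ minor (v), D major (VI), E major (VII).
Matching root and quality in both lists: B minor, D major.
That gives 2 common triads.

2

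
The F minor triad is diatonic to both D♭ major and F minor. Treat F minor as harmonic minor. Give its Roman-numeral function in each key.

iii in D♭ major; i in F minor

The scale of D♭ major is D♭ E♭ F G♭ A♭ B♭ C; F is degree 3, and the triad built there (F-A♭-C) is minor, so it is iii.
The scale of F minor (harmonic minor) is F G A♭ B♭ C D♭ E; F is degree 1, and the triad built there (F-A♭-C) is minor, so it is i.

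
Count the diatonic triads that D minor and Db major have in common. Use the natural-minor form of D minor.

0

Diatonic triads of D minor (natural minor): Dm (i), Edim (ii°), F (III), Gm (iv), Am (v), Bb (VI), C (VII).
Diatonic triads of Db major: Db (I), Ebm (ii), Fm (iii), Gb (IV), Ab (V), Bbm (vi), Cdim (vii°).
No triad has the same root and quality in both keys.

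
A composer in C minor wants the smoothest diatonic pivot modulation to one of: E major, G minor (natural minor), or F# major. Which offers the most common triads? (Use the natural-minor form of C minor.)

G minor

Triads of C minor (natural minor): C minor (i), D diminished (ii°), Eb major (III), F minor (iv), G minor (v), Ab major (VI), Bb major (VII).
E major shares 0: none.
G minor (natural minor) shares 4: Cm, Eb, Gm, Bb.
F# major shares 0: none.
The most common triads (4) are shared with G minor.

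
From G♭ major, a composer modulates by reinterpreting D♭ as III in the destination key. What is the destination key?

B♭ minor

The numeral III denotes a major triad on scale degree 3. With D♭ on degree 3, the tonic of the new key is B♭.
Degree 3 carries a major triad in natural-minor keys, so the destination is B♭ minor.
Check: the diatonic triads of B♭ minor (natural minor) are B♭m (i), Cdim (ii°), D♭ (III), E♭m (iv), Fm (v), G♭ (VI), A♭ (VII) — D♭ is indeed III.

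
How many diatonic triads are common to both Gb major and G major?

0

Diatonic triads of Gb major: Gb major (I), Ab minor (ii), Bb minor (iii), Cb major (IV), Db major (V), Eb minor (vi), F diminished (vii°).
Diatonic triads of G major: G major (I), A minor (ii), B minor (iii), C major (IV), D major (V), E minor (vi), F# diminished (vii°).
No triad has the same root and quality in both keys.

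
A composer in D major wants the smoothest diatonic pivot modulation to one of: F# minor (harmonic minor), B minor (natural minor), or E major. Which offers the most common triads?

B minor

Triads of D major: D major (I), E minor (ii), F# minor (iii), G major (IV), A major (V), B minor (vi), C# diminished (vii°).
F# minor (harmonic minor) shares 3: D, F#m, Bm.
B minor (natural minor) shares 7: D, Em, F#m, G, A, Bm, C#dim.
E major shares 2: F#m, A.
The most common triads (7) are shared with B minor.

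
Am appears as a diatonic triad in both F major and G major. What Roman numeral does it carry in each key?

The scale of F major is F G A Bb C D E; A is degree 3, and the triad built there (A-C-E) is minor, so it is iii.
The scale of G major is G A B C D E F#; A is degree 2, and the triad built there (A-C-E) is minor, so it is ii.

iii in F major; ii in G major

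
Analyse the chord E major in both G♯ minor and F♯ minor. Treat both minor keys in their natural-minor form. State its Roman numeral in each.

VI in G♯ minor; VII in F♯ minor

The scale of G♯ minor (natural minor) is G♯ A♯ B C♯ D♯ E F♯; E is degree 6, and the triad built there (E-G♯-B) is major, so it is VI.
The scale of F♯ minor (natural minor) is F♯ G♯ A B C♯ D E; E is degree 7, and the triad built there (E-G♯-B) is major, so it is VII.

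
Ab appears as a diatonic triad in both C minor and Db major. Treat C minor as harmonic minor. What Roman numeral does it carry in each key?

VI in C minor; V in Db major

The scale of C minor (harmonic minor) is C D Eb F G Ab B; Ab is degree 6, and the triad built there (Ab-C-Eb) is major, so it is VI.
The scale of Db major is Db Eb F Gb Ab Bb C; Ab is degree 5, and the triad built there (Ab-C-Eb) is major, so it is V.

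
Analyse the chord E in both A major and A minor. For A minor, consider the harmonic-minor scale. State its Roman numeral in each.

V in A major; V in A minor

The scale of A major is A B C# D E F# G#; E is degree 5, and the triad built there (E-G#-B) is major, so it is V.
The scale of A minor (harmonic minor) is A B C D E F G#; E is degree 5, and the triad built there (E-G#-B) is major, so it is V.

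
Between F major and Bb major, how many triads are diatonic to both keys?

4

Diatonic triads of F major: F (I), Gm (ii), Am (iii), Bb (IV), C (V), Dm (vi), Edim (vii°).
Diatonic triads of Bb major: Bb (I), Cm (ii), Dm (iii), Eb (IV), F (V), Gm (vi), Adim (vii°).
Matching root and quality in both lists: F, Gm, Bb, Dm.
That gives 4 common triads.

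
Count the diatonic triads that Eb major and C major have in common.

0

Diatonic triads of Eb major: Eb (I), Fm (ii), Gm (iii), Ab (IV), Bb (V), Cm (vi), Ddim (vii°).
Diatonic triads of C major: C (I), Dm (ii), Em (iii), F (IV), G (V), Am (vi), Bdim (vii°).
No triad has the same root and quality in both keys.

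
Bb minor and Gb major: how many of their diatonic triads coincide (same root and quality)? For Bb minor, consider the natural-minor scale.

Diatonic triads of Bb minor (natural minor): Bbm (i), Cdim (ii°), Db (III), Ebm (iv), Fm (v), Gb (VI), Ab (VII).
Diatonic triads of Gb major: Gb (I), Abm (ii), Bbm (iii), Cb (IV), Db (V), Ebm (vi), Fdim (vii°).
Matching root and quality in both lists: Bbm, Db, Ebm, Gb.
That gives 4 common triads.

4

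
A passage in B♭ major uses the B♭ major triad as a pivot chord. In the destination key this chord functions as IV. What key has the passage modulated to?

F major

The numeral IV denotes a major triad on scale degree 4. With B♭ on degree 4, the tonic of the new key is F.
Degree 4 carries a major triad in major keys, so the destination is F major.
Check: the diatonic triads of F major are F (I), Gm (ii), Am (iii), B♭ (IV), C (V), Dm (vi), Edim (vii°) — B♭ major is indeed IV.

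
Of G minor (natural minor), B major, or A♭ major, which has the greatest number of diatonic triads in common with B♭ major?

G minor

Triads of B♭ major: B♭ major (I), C minor (ii), D minor (iii), E♭ major (IV), F major (V), G minor (vi), A diminished (vii°).
G minor (natural minor) shares 7: B♭, Cm, Dm, E♭, F, Gm, Adim.
B major shares 0: none.
A♭ major shares 2: Cm, E♭.
The most common triads (7) are shared with G minor.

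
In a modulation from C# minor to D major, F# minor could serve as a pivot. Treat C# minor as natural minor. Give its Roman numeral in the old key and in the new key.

The scale of C# minor (natural minor) is C# D# E F# G# A B; F# is degree 4, and the triad built there (F#-A-C#) is minor, so it is iv.
The scale of D major is D E F# G A B C#; F# is degree 3, and the triad built there (F#-A-C#) is minor, so it is iii.

iv in C# minor; iii in D major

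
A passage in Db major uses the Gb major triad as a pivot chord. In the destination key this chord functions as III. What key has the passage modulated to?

The numeral III denotes a major triad on scale degree 3. With Gb on degree 3, the tonic of the new key is Eb.
Degree 3 carries a major triad in natural-minor keys, so the destination is Eb minor.
Check: the diatonic triads of Eb minor (natural minor) are Ebm (i), Fdim (ii°), Gb (III), Abm (iv), Bbm (v), Cb (VI), Db (VII) — Gb major is indeed III.

Eb minor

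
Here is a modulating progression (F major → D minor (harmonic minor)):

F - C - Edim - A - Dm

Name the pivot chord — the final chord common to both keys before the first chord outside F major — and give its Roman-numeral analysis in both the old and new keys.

Chords diatonic to F major: F, Gm, Am, Bb, C, Dm, Edim.
Reading the progression, the first chord not in that set is A, so the modulation leaves F major there.
The chord immediately before A is Edim, which is diatonic to both keys: vii° in F major and ii° in D minor.

Edim — vii° in F major, ii° in D minor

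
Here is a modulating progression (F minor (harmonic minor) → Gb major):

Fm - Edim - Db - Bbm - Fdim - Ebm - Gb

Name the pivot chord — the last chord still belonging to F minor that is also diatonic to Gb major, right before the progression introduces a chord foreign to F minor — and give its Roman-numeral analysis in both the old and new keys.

Bbm — iv in F minor, iii in Gb major

Chords diatonic to F minor: Fm, Gdim, Abaug, Bbm, C, Db, Edim.
Reading the progression, the first chord not in that set is Fdim, so the modulation leaves F minor there.
The chord immediately before Fdim is Bbm, which is diatonic to both keys: iv in F minor and iii in Gb major.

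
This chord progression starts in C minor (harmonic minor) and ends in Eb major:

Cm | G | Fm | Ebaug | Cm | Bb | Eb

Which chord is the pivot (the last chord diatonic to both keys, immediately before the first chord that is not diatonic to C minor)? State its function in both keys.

Cm — i in C minor, vi in Eb major

Chords diatonic to C minor: Cm, Ddim, Ebaug, Fm, G, Ab, Bdim.
Reading the progression, the first chord not in that set is Bb, so the modulation leaves C minor there.
The chord immediately before Bb is Cm, which is diatonic to both keys: i in C minor and vi in Eb major.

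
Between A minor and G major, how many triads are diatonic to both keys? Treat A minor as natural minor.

4

Diatonic triads of A minor (natural minor): Am (i), Bdim (ii°), C (III), Dm (iv), Em (v), F (VI), G (VII).
Diatonic triads of G major: G (I), Am (ii), Bm (iii), C (IV), D (V), Em (vi), F#dim (vii°).
Matching root and quality in both lists: Am, C, Em, G.
That gives 4 common triads.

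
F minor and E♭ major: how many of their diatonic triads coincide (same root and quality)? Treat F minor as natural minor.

4

Diatonic triads of F minor (natural minor): F minor (i), G diminished (ii°), A♭ major (III), B♭ minor (iv), C minor (v), D♭ major (VI), E♭ major (VII).
Diatonic triads of E♭ major: E♭ major (I), F minor (ii), G minor (iii), A♭ major (IV), B♭ major (V), C minor (vi), D diminished (vii°).
Matching root and quality in both lists: F minor, A♭ major, C minor, E♭ major.
That gives 4 common triads.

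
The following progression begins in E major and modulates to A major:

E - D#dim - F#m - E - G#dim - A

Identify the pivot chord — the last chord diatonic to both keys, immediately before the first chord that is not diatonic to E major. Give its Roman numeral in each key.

E — I in E major, V in A major

Chords diatonic to E major: E, F#m, G#m, A, B, C#m, D#dim.
Reading the progression, the first chord not in that set is G#dim, so the modulation leaves E major there.
The chord immediately before G#dim is E, which is diatonic to both keys: I in E major and V in A major.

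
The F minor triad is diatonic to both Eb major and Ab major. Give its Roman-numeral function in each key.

The scale of Eb major is Eb F G Ab Bb C D; F is degree 2, and the triad built there (F-Ab-C) is minor, so it is ii.
The scale of Ab major is Ab Bb C Db Eb F G; F is degree 6, and the triad built there (F-Ab-C) is minor, so it is vi.

ii in Eb major; vi in Ab major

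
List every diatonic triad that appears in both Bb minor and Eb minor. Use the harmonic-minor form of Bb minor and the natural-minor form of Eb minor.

Bbm, Ebm, Gb

Triads in Bb minor (harmonic minor): Bbm (i), Cdim (ii°), Dbaug (III+), Ebm (iv), F (V), Gb (VI), Adim (vii°).
Triads in Eb minor (natural minor): Ebm (i), Fdim (ii°), Gb (III), Abm (iv), Bbm (v), Cb (VI), Db (VII).
Shared triads with their functions: Bbm (i in Bb minor, v in Eb minor); Ebm (iv in Bb minor, i in Eb minor); Gb (VI in Bb minor, III in Eb minor).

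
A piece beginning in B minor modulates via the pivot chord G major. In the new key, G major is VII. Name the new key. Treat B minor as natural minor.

A minor

The numeral VII denotes a major triad on scale degree 7. With G on degree 7, the tonic of the new key is A.
Degree 7 carries a major triad in natural-minor keys, so the destination is A minor.
Check: the diatonic triads of A minor (natural minor) are Am (i), Bdim (ii°), C (III), Dm (iv), Em (v), F (VI), G (VII) — G major is indeed VII.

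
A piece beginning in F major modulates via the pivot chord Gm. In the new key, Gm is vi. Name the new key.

Bb major

The numeral vi denotes a minor triad on scale degree 6. With G on degree 6, the tonic of the new key is Bb.
Degree 6 carries a minor triad in major keys, so the destination is Bb major.
Check: the diatonic triads of Bb major are Bb (I), Cm (ii), Dm (iii), Eb (IV), F (V), Gm (vi), Adim (vii°) — Gm is indeed vi.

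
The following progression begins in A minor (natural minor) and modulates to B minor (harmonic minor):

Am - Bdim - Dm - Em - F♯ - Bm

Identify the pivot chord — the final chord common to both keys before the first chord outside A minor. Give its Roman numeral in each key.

Chords diatonic to A minor: Am, Bdim, C, Dm, Em, F, G.
Reading the progression, the first chord not in that set is F♯, so the modulation leaves A minor there.
The chord immediately before F♯ is Em, which is diatonic to both keys: v in A minor and iv in B minor.

Em — v in A minor, iv in B minor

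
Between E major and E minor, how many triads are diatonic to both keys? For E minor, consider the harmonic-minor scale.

2

Diatonic triads of E major: E (I), F#m (ii), G#m (iii), A (IV), B (V), C#m (vi), D#dim (vii°).
Diatonic triads of E minor (harmonic minor): Em (i), F#dim (ii°), Gaug (III+), Am (iv), B (V), C (VI), D#dim (vii°).
Matching root and quality in both lists: B, D#dim.
That gives 2 common triads.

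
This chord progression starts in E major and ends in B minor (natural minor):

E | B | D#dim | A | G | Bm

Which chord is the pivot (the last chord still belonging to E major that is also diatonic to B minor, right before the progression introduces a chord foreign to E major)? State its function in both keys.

A — IV in E major, VII in B minor

Chords diatonic to E major: E, F#m, G#m, A, B, C#m, D#dim.
Reading the progression, the first chord not in that set is G, so the modulation leaves E major there.
The chord immediately before G is A, which is diatonic to both keys: IV in E major and VII in B minor.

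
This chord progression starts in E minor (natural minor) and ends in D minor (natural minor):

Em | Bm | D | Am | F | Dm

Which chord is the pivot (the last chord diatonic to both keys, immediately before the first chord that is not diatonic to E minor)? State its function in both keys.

Am — iv in E minor, v in D minor

Chords diatonic to E minor: Em, F#dim, G, Am, Bm, C, D.
Reading the progression, the first chord not in that set is F, so the modulation leaves E minor there.
The chord immediately before F is Am, which is diatonic to both keys: iv in E minor and v in D minor.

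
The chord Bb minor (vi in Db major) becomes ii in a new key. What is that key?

Ab major

The numeral ii denotes a minor triad on scale degree 2. With Bb on degree 2, the tonic of the new key is Ab.
Degree 2 carries a minor triad in major keys, so the destination is Ab major.
Check: the diatonic triads of Ab major are Ab (I), Bbm (ii), Cm (iii), Db (IV), Eb (V), Fm (vi), Gdim (vii°) — Bb minor is indeed ii.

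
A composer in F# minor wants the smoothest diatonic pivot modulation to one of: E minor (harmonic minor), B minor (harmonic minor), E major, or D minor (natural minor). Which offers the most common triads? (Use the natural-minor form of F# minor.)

E major

Triads of F# minor (natural minor): F#m (i), G#dim (ii°), A (III), Bm (iv), C#m (v), D (VI), E (VII).
E minor (harmonic minor) shares 0: none.
B minor (harmonic minor) shares 1: Bm.
E major shares 4: F#m, A, C#m, E.
D minor (natural minor) shares 0: none.
The most common triads (4) are shared with E major.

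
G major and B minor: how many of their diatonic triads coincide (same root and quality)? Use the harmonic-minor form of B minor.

3

Diatonic triads of G major: G (I), Am (ii), Bm (iii), C (IV), D (V), Em (vi), F#dim (vii°).
Diatonic triads of B minor (harmonic minor): Bm (i), C#dim (ii°), Daug (III+), Em (iv), F# (V), G (VI), A#dim (vii°).
Matching root and quality in both lists: G, Bm, Em.
That gives 3 common triads.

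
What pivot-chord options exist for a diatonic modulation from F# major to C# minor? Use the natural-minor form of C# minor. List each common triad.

G#m, B

Triads in F# major: F# (I), G#m (ii), A#m (iii), B (IV), C# (V), D#m (vi), E#dim (vii°).
Triads in C# minor (natural minor): C#m (i), D#dim (ii°), E (III), F#m (iv), G#m (v), A (VI), B (VII).
Shared triads with their functions: G#m (ii in F# major, v in C# minor); B (IV in F# major, VII in C# minor).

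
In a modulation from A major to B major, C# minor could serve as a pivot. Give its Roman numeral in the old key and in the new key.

The scale of A major is A B C# D E F# G#; C# is degree 3, and the triad built there (C#-E-G#) is minor, so it is iii.
The scale of B major is B C# D# E F# G# A#; C# is degree 2, and the triad built there (C#-E-G#) is minor, so it is ii.

iii in A major; ii in B major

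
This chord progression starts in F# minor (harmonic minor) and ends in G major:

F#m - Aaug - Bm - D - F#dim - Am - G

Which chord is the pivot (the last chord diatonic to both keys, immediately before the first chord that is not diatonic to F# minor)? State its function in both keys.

Chords diatonic to F# minor: F#m, G#dim, Aaug, Bm, C#, D, E#dim.
Reading the progression, the first chord not in that set is F#dim, so the modulation leaves F# minor there.
The chord immediately before F#dim is D, which is diatonic to both keys: VI in F# minor and V in G major.

D — VI in F# minor, V in G major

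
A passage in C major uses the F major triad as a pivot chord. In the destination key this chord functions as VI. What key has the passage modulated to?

The numeral VI denotes a major triad on scale degree 6. With F on degree 6, the tonic of the new key is A.
Degree 6 carries a major triad in minor keys, so the destination is A minor.
Check: the diatonic triads of A minor (natural minor) are Am (i), Bdim (ii°), C (III), Dm (iv), Em (v), F (VI), G (VII) — F major is indeed VI.

A minor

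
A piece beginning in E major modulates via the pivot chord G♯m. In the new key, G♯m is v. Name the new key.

C♯ minor

The numeral v denotes a minor triad on scale degree 5. With G♯ on degree 5, the tonic of the new key is C♯.
Degree 5 carries a minor triad in natural-minor keys, so the destination is C♯ minor.
Check: the diatonic triads of C♯ minor (natural minor) are C♯m (i), D♯dim (ii°), E (III), F♯m (iv), G♯m (v), A (VI), B (VII) — G♯m is indeed v.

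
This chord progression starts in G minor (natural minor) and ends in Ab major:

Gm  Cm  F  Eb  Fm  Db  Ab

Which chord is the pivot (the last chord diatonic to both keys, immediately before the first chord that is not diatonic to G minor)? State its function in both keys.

Eb — VI in G minor, V in Ab major

Chords diatonic to G minor: Gm, Adim, Bb, Cm, Dm, Eb, F.
Reading the progression, the first chord not in that set is Fm, so the modulation leaves G minor there.
The chord immediately before Fm is Eb, which is diatonic to both keys: VI in G minor and V in Ab major.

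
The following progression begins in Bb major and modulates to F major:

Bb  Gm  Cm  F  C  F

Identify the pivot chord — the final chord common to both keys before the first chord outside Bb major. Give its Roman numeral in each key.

F — V in Bb major, I in F major

Chords diatonic to Bb major: Bb, Cm, Dm, Eb, F, Gm, Adim.
Reading the progression, the first chord not in that set is C, so the modulation leaves Bb major there.
The chord immediately before C is F, which is diatonic to both keys: V in Bb major and I in F major.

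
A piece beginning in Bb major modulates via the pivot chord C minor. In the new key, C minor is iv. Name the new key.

The numeral iv denotes a minor triad on scale degree 4. With C on degree 4, the tonic of the new key is G.
Degree 4 carries a minor triad in minor keys, so the destination is G minor.
Check: the diatonic triads of G minor (natural minor) are Gm (i), Adim (ii°), Bb (III), Cm (iv), Dm (v), Eb (VI), F (VII) — C minor is indeed iv.

G minor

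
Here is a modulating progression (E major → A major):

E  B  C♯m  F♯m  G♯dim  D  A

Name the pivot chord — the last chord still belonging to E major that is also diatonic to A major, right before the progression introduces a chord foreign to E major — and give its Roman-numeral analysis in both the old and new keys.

Chords diatonic to E major: E, F♯m, G♯m, A, B, C♯m, D♯dim.
Reading the progression, the first chord not in that set is G♯dim, so the modulation leaves E major there.
The chord immediately before G♯dim is F♯m, which is diatonic to both keys: ii in E major and vi in A major.

F♯m — ii in E major, vi in A major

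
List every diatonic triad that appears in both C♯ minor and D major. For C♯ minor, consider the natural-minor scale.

Triads in C♯ minor (natural minor): C♯ minor (i), D♯ diminished (ii°), E major (III), F♯ minor (iv), G♯ minor (v), A major (VI), B major (VII).
Triads in D major: D major (I), E minor (ii), F♯ minor (iii), G major (IV), A major (V), B minor (vi), C♯ diminished (vii°).
Shared triads with their functions: F♯ minor (iv in C♯ minor, iii in D major); A major (VI in C♯ minor, V in D major).

F♯m, A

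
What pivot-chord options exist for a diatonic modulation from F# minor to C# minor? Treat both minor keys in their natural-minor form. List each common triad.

Triads in F# minor (natural minor): F#m (i), G#dim (ii°), A (III), Bm (iv), C#m (v), D (VI), E (VII).
Triads in C# minor (natural minor): C#m (i), D#dim (ii°), E (III), F#m (iv), G#m (v), A (VI), B (VII).
Shared triads with their functions: F#m (i in F# minor, iv in C# minor); A (III in F# minor, VI in C# minor); C#m (v in F# minor, i in C# minor); E (VII in F# minor, III in C# minor).

F#m, A, C#m, E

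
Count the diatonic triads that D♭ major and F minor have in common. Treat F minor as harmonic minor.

Diatonic triads of D♭ major: D♭ (I), E♭m (ii), Fm (iii), G♭ (IV), A♭ (V), B♭m (vi), Cdim (vii°).
Diatonic triads of F minor (harmonic minor): Fm (i), Gdim (ii°), A♭aug (III+), B♭m (iv), C (V), D♭ (VI), Edim (vii°).
Matching root and quality in both lists: D♭, Fm, B♭m.
That gives 3 common triads.

3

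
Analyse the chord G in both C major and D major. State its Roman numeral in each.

The scale of C major is C D E F G A B; G is degree 5, and the triad built there (G-B-D) is major, so it is V.
The scale of D major is D E F# G A B C#; G is degree 4, and the triad built there (G-B-D) is major, so it is IV.

V in C major; IV in D major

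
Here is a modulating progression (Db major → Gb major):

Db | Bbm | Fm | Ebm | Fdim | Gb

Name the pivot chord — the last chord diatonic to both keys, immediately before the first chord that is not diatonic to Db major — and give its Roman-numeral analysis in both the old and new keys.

Chords diatonic to Db major: Db, Ebm, Fm, Gb, Ab, Bbm, Cdim.
Reading the progression, the first chord not in that set is Fdim, so the modulation leaves Db major there.
The chord immediately before Fdim is Ebm, which is diatonic to both keys: ii in Db major and vi in Gb major.

Ebm — ii in Db major, vi in Gb major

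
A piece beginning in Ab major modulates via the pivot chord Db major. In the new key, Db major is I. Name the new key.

The numeral I denotes a major triad on scale degree 1. With Db on degree 1, the tonic of the new key is Db.
Degree 1 carries a major triad in major keys, so the destination is Db major.
Check: the diatonic triads of Db major are Db (I), Ebm (ii), Fm (iii), Gb (IV), Ab (V), Bbm (vi), Cdim (vii°) — Db major is indeed I.

Db major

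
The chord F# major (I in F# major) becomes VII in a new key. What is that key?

The numeral VII denotes a major triad on scale degree 7. With F# on degree 7, the tonic of the new key is G#.
Degree 7 carries a major triad in natural-minor keys, so the destination is G# minor.
Check: the diatonic triads of G# minor (natural minor) are G#m (i), A#dim (ii°), B (III), C#m (iv), D#m (v), E (VI), F# (VII) — F# major is indeed VII.

G# minor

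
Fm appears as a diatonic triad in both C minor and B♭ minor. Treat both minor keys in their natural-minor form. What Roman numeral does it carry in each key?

iv in C minor; v in B♭ minor

The scale of C minor (natural minor) is C D E♭ F G A♭ B♭; F is degree 4, and the triad built there (F-A♭-C) is minor, so it is iv.
The scale of B♭ minor (natural minor) is B♭ C D♭ E♭ F G♭ A♭; F is degree 5, and the triad built there (F-A♭-C) is minor, so it is v.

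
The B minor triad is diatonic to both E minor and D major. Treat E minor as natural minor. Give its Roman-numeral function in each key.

The scale of E minor (natural minor) is E F# G A B C D; B is degree 5, and the triad built there (B-D-F#) is minor, so it is v.
The scale of D major is D E F# G A B C#; B is degree 6, and the triad built there (B-D-F#) is minor, so it is vi.

v in E minor; vi in D major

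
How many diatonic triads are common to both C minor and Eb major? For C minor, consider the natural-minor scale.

7

Diatonic triads of C minor (natural minor): Cm (i), Ddim (ii°), Eb (III), Fm (iv), Gm (v), Ab (VI), Bb (VII).
Diatonic triads of Eb major: Eb (I), Fm (ii), Gm (iii), Ab (IV), Bb (V), Cm (vi), Ddim (vii°).
Matching root and quality in both lists: Cm, Ddim, Eb, Fm, Gm, Ab, Bb.
That gives 7 common triads.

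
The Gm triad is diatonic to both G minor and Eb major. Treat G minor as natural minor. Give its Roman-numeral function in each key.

i in G minor; iii in Eb major

The scale of G minor (natural minor) is G A Bb C D Eb F; G is degree 1, and the triad built there (G-Bb-D) is minor, so it is i.
The scale of Eb major is Eb F G Ab Bb C D; G is degree 3, and the triad built there (G-Bb-D) is minor, so it is iii.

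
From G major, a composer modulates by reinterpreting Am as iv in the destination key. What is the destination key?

E minor

The numeral iv denotes a minor triad on scale degree 4. With A on degree 4, the tonic of the new key is E.
Degree 4 carries a minor triad in minor keys, so the destination is E minor.
Check: the diatonic triads of E minor (natural minor) are Em (i), F#dim (ii°), G (III), Am (iv), Bm (v), C (VI), D (VII) — Am is indeed iv.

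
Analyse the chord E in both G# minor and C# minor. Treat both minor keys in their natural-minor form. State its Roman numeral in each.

VI in G# minor; III in C# minor

The scale of G# minor (natural minor) is G# A# B C# D# E F#; E is degree 6, and the triad built there (E-G#-B) is major, so it is VI.
The scale of C# minor (natural minor) is C# D# E F# G# A B; E is degree 3, and the triad built there (E-G#-B) is major, so it is III.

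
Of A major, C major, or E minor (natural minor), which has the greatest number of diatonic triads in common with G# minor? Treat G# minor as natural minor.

Triads of G# minor (natural minor): G#m (i), A#dim (ii°), B (III), C#m (iv), D#m (v), E (VI), F# (VII).
A major shares 2: C#m, E.
C major shares 0: none.
E minor (natural minor) shares 0: none.
The most common triads (2) are shared with A major.

A major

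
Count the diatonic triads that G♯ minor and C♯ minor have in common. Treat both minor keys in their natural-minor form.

Diatonic triads of G♯ minor (natural minor): G♯m (i), A♯dim (ii°), B (III), C♯m (iv), D♯m (v), E (VI), F♯ (VII).
Diatonic triads of C♯ minor (natural minor): C♯m (i), D♯dim (ii°), E (III), F♯m (iv), G♯m (v), A (VI), B (VII).
Matching root and quality in both lists: G♯m, B, C♯m, E.
That gives 4 common triads.

4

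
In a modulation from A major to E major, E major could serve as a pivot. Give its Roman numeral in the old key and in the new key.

The scale of A major is A B C♯ D E F♯ G♯; E is degree 5, and the triad built there (E-G♯-B) is major, so it is V.
The scale of E major is E F♯ G♯ A B C♯ D♯; E is degree 1, and the triad built there (E-G♯-B) is major, so it is I.

V in A major; I in E major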